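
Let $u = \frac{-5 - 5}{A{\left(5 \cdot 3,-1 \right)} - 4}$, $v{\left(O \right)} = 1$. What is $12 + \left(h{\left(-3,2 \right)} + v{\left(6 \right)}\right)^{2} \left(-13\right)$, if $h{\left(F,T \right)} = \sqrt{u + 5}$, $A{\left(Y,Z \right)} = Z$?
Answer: $-92 - 26 \sqrt{7} \approx -160.79$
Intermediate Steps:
$u = 2$ ($u = \frac{-5 - 5}{-1 - 4} = - \frac{10}{-5} = \left(-10\right) \left(- \frac{1}{5}\right) = 2$)
$h{\left(F,T \right)} = \sqrt{7}$ ($h{\left(F,T \right)} = \sqrt{2 + 5} = \sqrt{7}$)
$12 + \left(h{\left(-3,2 \right)} + v{\left(6 \right)}\right)^{2} \left(-13\right) = 12 + \left(\sqrt{7} + 1\right)^{2} \left(-13\right) = 12 + \left(1 + \sqrt{7}\right)^{2} \left(-13\right) = 12 - 13 \left(1 + \sqrt{7}\right)^{2}$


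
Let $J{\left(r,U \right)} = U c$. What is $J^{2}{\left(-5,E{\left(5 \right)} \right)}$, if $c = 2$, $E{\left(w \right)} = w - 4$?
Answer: $4$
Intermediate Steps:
$E{\left(w \right)} = -4 + w$
$J{\left(r,U \right)} = 2 U$ ($J{\left(r,U \right)} = U 2 = 2 U$)
$J^{2}{\left(-5,E{\left(5 \right)} \right)} = \left(2 \left(-4 + 5\right)\right)^{2} = \left(2 \cdot 1\right)^{2} = 2^{2} = 4$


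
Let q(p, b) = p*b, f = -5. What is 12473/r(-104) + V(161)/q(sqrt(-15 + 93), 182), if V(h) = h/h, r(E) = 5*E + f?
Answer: -12473/525 + sqrt(78)/14196 ≈ -23.757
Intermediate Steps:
r(E) = -5 + 5*E (r(E) = 5*E - 5 = -5 + 5*E)
q(p, b) = b*p
V(h) = 1
12473/r(-104) + V(161)/q(sqrt(-15 + 93), 182) = 12473/(-5 + 5*(-104)) + 1/(182*sqrt(-15 + 93)) = 12473/(-5 - 520) + 1/(182*sqrt(78)) = 12473/(-525) + 1*(sqrt(78)/14196) = 12473*(-1/525) + sqrt(78)/14196 = -12473/525 + sqrt(78)/14196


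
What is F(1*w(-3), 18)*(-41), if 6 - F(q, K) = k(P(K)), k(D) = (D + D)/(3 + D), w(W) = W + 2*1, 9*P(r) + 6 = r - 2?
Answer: -8282/37 ≈ -223.84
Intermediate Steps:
P(r) = -8/9 + r/9 (P(r) = -⅔ + (r - 2)/9 = -⅔ + (-2 + r)/9 = -⅔ + (-2/9 + r/9) = -8/9 + r/9)
w(W) = 2 + W (w(W) = W + 2 = 2 + W)
k(D) = 2*D/(3 + D) (k(D) = (2*D)/(3 + D) = 2*D/(3 + D))
F(q, K) = 6 - 2*(-8/9 + K/9)/(19/9 + K/9) (F(q, K) = 6 - 2*(-8/9 + K/9)/(3 + (-8/9 + K/9)) = 6 - 2*(-8/9 + K/9)/(19/9 + K/9))
F(1*w(-3), 18)*(-41) = (2*(65 + 2*18)/(19 + 18))*(-41) = (2*(65 + 36)/37)*(-41) = (2*(1/37)*101)*(-41) = (202/37)*(-41) = -8282/37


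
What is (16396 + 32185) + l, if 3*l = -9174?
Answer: 45523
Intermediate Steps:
l = -3058 (l = (⅓)*(-9174) = -3058)
(16396 + 32185) + l = (16396 + 32185) - 3058 = 48581 - 3058 = 45523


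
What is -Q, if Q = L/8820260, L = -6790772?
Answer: 1697693/2205065 ≈ 0.76991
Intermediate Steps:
Q = -1697693/2205065 (Q = -6790772/8820260 = -6790772*1/8820260 = -1697693/2205065 ≈ -0.76991)
-Q = -1*(-1697693/2205065) = 1697693/2205065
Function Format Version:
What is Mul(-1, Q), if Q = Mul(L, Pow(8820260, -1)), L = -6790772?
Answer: Rational(1697693, 2205065) ≈ 0.76991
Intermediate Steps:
Q = Rational(-1697693, 2205065) (Q = Mul(-6790772, Pow(8820260, -1)) = Mul(-6790772, Rational(1, 8820260)) = Rational(-1697693, 2205065) ≈ -0.76991)
Mul(-1, Q) = Mul(-1, Rational(-1697693, 2205065)) = Rational(1697693, 2205065)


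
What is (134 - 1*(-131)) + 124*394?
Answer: 49121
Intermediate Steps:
(134 - 1*(-131)) + 124*394 = (134 + 131) + 48856 = 265 + 48856 = 49121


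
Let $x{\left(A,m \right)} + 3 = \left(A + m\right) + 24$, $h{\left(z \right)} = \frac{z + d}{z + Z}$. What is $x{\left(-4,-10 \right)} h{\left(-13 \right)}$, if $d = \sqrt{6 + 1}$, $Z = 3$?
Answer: $\frac{91}{10} - \frac{7 \sqrt{7}}{10} \approx 7.248$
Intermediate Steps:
$d = \sqrt{7} \approx 2.6458$
$h{\left(z \right)} = \frac{z + \sqrt{7}}{3 + z}$ ($h{\left(z \right)} = \frac{z + \sqrt{7}}{z + 3} = \frac{z + \sqrt{7}}{3 + z}$)
$x{\left(A,m \right)} = 21 + A + m$ ($x{\left(A,m \right)} = -3 + \left(\left(A + m\right) + 24\right) = -3 + \left(24 + A + m\right) = 21 + A + m$)
$x{\left(-4,-10 \right)} h{\left(-13 \right)} = \left(21 - 4 - 10\right) \frac{-13 + \sqrt{7}}{3 - 13} = 7 \frac{-13 + \sqrt{7}}{-10} = 7 \left(- \frac{-13 + \sqrt{7}}{10}\right) = 7 \left(\frac{13}{10} - \frac{\sqrt{7}}{10}\right) = \frac{91}{10} - \frac{7 \sqrt{7}}{10}$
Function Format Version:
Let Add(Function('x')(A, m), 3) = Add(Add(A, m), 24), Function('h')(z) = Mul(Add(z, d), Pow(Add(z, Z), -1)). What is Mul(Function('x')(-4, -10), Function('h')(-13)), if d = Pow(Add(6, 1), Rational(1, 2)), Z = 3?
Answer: Add(Rational(91, 10), Mul(Rational(-7, 10), Pow(7, Rational(1, 2)))) ≈ 7.2480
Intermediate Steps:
d = Pow(7, Rational(1, 2)) ≈ 2.6458
Function('h')(z) = Mul(Pow(Add(3, z), -1), Add(z, Pow(7, Rational(1, 2)))) (Function('h')(z) = Mul(Add(z, Pow(7, Rational(1, 2))), Pow(Add(z, 3), -1)) = Mul(Add(z, Pow(7, Rational(1, 2))), Pow(Add(3, z), -1)) = Mul(Pow(Add(3, z), -1), Add(z, Pow(7, Rational(1, 2)))))
Function('x')(A, m) = Add(21, A, m) (Function('x')(A, m) = Add(-3, Add(Add(A, m), 24)) = Add(-3, Add(24, A, m)) = Add(21, A, m))
Mul(Function('x')(-4, -10), Function('h')(-13)) = Mul(Add(21, -4, -10), Mul(Pow(Add(3, -13), -1), Add(-13, Pow(7, Rational(1, 2))))) = Mul(7, Mul(Pow(-10, -1), Add(-13, Pow(7, Rational(1, 2))))) = Mul(7, Mul(Rational(-1, 10), Add(-13, Pow(7, Rational(1, 2))))) = Mul(7, Add(Rational(13, 10), Mul(Rational(-1, 10), Pow(7, Rational(1, 2))))) = Add(Rational(91, 10), Mul(Rational(-7, 10), Pow(7, Rational(1, 2))))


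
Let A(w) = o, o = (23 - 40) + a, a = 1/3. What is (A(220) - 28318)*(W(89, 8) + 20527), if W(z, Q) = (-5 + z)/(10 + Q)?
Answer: -5235821380/9 ≈ -5.8176e+8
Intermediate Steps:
a = ⅓ ≈ 0.33333
W(z, Q) = (-5 + z)/(10 + Q)
o = -50/3 (o = (23 - 40) + ⅓ = -17 + ⅓ = -50/3 ≈ -16.667)
A(w) = -50/3
(A(220) - 28318)*(W(89, 8) + 20527) = (-50/3 - 28318)*((-5 + 89)/(10 + 8) + 20527) = -85004*(84/18 + 20527)/3 = -85004*((1/18)*84 + 20527)/3 = -85004*(14/3 + 20527)/3 = -85004/3*61595/3 = -5235821380/9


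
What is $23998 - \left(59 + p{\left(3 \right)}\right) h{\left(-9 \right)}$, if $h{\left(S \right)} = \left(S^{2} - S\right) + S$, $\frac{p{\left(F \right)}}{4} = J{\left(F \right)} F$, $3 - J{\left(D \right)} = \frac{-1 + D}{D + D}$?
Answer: $16627$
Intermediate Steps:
$J{\left(D \right)} = 3 - \frac{-1 + D}{2 D}$ ($J{\left(D \right)} = 3 - \frac{-1 + D}{D + D} = 3 - \frac{-1 + D}{2 D}$)
$p{\left(F \right)} = 2 + 10 F$ ($p{\left(F \right)} = 4 \frac{1 + 5 F}{2 F} F = 4 \left(\frac{1}{2} + \frac{5 F}{2}\right) = 2 + 10 F$)
$h{\left(S \right)} = S^{2}$
$23998 - \left(59 + p{\left(3 \right)}\right) h{\left(-9 \right)} = 23998 - \left(59 + \left(2 + 10 \cdot 3\right)\right) \left(-9\right)^{2} = 23998 - \left(59 + \left(2 + 30\right)\right) 81 = 23998 - \left(59 + 32\right) 81 = 23998 - 91 \cdot 81 = 23998 - 7371 = 16627$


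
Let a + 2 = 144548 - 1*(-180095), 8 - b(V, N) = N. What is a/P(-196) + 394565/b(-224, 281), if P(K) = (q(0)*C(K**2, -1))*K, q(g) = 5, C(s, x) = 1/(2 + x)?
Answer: -67900099/38220 ≈ -1776.6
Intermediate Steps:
b(V, N) = 8 - N
P(K) = 5*K (P(K) = (5/(2 - 1))*K = (5/1)*K = (5*1)*K = 5*K)
a = 324641 (a = -2 + (144548 - 1*(-180095)) = -2 + (144548 + 180095) = -2 + 324643 = 324641)
a/P(-196) + 394565/b(-224, 281) = 324641/((5*(-196))) + 394565/(8 - 1*281) = 324641/(-980) + 394565/(8 - 281) = 324641*(-1/980) + 394565/(-273) = -324641/980 + 394565*(-1/273) = -324641/980 - 394565/273 = -67900099/38220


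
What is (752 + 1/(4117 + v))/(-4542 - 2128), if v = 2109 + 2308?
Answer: -6417569/56921780 ≈ -0.11274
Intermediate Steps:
v = 4417
(752 + 1/(4117 + v))/(-4542 - 2128) = (752 + 1/(4117 + 4417))/(-4542 - 2128) = (752 + 1/8534)/(-6670) = (752 + 1/8534)*(-1/6670) = (6417569/8534)*(-1/6670) = -6417569/56921780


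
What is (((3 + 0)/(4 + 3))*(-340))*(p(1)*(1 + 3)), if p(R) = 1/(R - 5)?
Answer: 1020/7 ≈ 145.71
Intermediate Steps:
p(R) = 1/(-5 + R)
(((3 + 0)/(4 + 3))*(-340))*(p(1)*(1 + 3)) = (((3 + 0)/(4 + 3))*(-340))*((1 + 3)/(-5 + 1)) = ((3/7)*(-340))*(4/(-4)) = ((3*(⅐))*(-340))*(-¼*4) = ((3/7)*(-340))*(-1) = -1020/7*(-1) = 1020/7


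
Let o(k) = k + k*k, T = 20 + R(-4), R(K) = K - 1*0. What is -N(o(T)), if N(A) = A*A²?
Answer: -20123648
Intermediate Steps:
R(K) = K (R(K) = K + 0 = K)
T = 16 (T = 20 - 4 = 16)
o(k) = k + k²
N(A) = A³
-N(o(T)) = -(16*(1 + 16))³ = -(16*17)³ = -1*272³ = -1*20123648 = -20123648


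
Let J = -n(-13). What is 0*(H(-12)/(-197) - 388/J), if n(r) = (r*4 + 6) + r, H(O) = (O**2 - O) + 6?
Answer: 0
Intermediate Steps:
H(O) = 6 + O**2 - O
n(r) = 6 + 5*r (n(r) = (4*r + 6) + r = (6 + 4*r) + r = 6 + 5*r)
J = 59 (J = -(6 + 5*(-13)) = -(6 - 65) = -1*(-59) = 59)
0*(H(-12)/(-197) - 388/J) = 0*((6 + (-12)**2 - 1*(-12))/(-197) - 388/59) = 0*((6 + 144 + 12)*(-1/197) - 388*1/59) = 0*(162*(-1/197) - 388/59) = 0*(-162/197 - 388/59) = 0*(-85994/11623) = 0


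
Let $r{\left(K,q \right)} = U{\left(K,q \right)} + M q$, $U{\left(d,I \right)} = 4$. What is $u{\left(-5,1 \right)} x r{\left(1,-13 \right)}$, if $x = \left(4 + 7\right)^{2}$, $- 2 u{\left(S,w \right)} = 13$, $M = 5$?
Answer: $\frac{95953}{2} \approx 47977.0$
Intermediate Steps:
$u{\left(S,w \right)} = - \frac{13}{2}$ ($u{\left(S,w \right)} = \left(- \frac{1}{2}\right) 13 = - \frac{13}{2}$)
$r{\left(K,q \right)} = 4 + 5 q$
$x = 121$ ($x = 11^{2} = 121$)
$u{\left(-5,1 \right)} x r{\left(1,-13 \right)} = \left(- \frac{13}{2}\right) 121 \left(4 + 5 \left(-13\right)\right) = - \frac{1573 \left(4 - 65\right)}{2} = \left(- \frac{1573}{2}\right) \left(-61\right) = \frac{95953}{2}$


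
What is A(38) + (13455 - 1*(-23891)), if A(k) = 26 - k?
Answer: 37334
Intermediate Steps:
A(38) + (13455 - 1*(-23891)) = (26 - 1*38) + (13455 - 1*(-23891)) = (26 - 38) + (13455 + 23891) = -12 + 37346 = 37334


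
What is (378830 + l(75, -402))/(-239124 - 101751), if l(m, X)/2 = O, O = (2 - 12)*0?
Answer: -75766/68175 ≈ -1.1113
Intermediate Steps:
O = 0 (O = -10*0 = 0)
l(m, X) = 0 (l(m, X) = 2*0 = 0)
(378830 + l(75, -402))/(-239124 - 101751) = (378830 + 0)/(-239124 - 101751) = 378830/(-340875) = 378830*(-1/340875) = -75766/68175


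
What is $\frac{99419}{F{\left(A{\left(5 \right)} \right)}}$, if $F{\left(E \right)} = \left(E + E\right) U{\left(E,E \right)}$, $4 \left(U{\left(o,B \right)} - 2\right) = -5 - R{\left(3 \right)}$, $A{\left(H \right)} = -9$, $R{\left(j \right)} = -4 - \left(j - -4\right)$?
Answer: $- \frac{99419}{63} \approx -1578.1$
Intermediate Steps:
$R{\left(j \right)} = -8 - j$ ($R{\left(j \right)} = -4 - \left(j + 4\right) = -4 - \left(4 + j\right) = -8 - j$)
$U{\left(o,B \right)} = \frac{7}{2}$ ($U{\left(o,B \right)} = 2 + \frac{-5 - \left(-8 - 3\right)}{4} = 2 + \frac{-5 - -11}{4} = 2 + \frac{-5 + 11}{4} = 2 + \frac{1}{4} \cdot 6 = 2 + \frac{3}{2} = \frac{7}{2}$)
$F{\left(E \right)} = 7 E$ ($F{\left(E \right)} = \left(E + E\right) \frac{7}{2} = 2 E \frac{7}{2} = 7 E$)
$\frac{99419}{F{\left(A{\left(5 \right)} \right)}} = \frac{99419}{7 \left(-9\right)} = \frac{99419}{-63} = 99419 \left(- \frac{1}{63}\right) = - \frac{99419}{63}$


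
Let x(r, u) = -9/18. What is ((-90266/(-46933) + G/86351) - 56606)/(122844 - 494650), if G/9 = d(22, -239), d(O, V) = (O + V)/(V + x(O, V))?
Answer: 54941297907875865/360883975732767371 ≈ 0.15224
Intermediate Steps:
x(r, u) = -½ (x(r, u) = -9*1/18 = -½)
d(O, V) = (O + V)/(-½ + V) (d(O, V) = (O + V)/(V - ½) = (O + V)/(-½ + V))
G = 3906/479 (G = 9*(2*(22 - 239)/(-1 + 2*(-239))) = 9*(2*(-217)/(-1 - 478)) = 9*(2*(-217)/(-479)) = 9*(2*(-1/479)*(-217)) = 9*(434/479) = 3906/479 ≈ 8.1545)
((-90266/(-46933) + G/86351) - 56606)/(122844 - 494650) = ((-90266/(-46933) + (3906/479)/86351) - 56606)/(122844 - 494650) = ((-90266*(-1/46933) + (3906/479)*(1/86351)) - 56606)/(-371806) = ((90266/46933 + 3906/41362129) - 56606)*(-1/371806) = (3733777256612/1941248800357 - 56606)*(-1/371806) = -109882595815751730/1941248800357*(-1/371806) = 54941297907875865/360883975732767371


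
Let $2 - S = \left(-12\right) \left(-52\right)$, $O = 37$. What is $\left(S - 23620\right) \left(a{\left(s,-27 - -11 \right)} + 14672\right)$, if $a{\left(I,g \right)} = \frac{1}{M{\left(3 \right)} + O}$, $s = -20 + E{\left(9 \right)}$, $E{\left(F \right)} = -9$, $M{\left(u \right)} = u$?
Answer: $- \frac{7113584601}{20} \approx -3.5568 \cdot 10^{8}$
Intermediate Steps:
$S = -622$ ($S = 2 - \left(-12\right) \left(-52\right) = 2 - 624 = -622$)
$s = -29$ ($s = -20 - 9 = -29$)
$a{\left(I,g \right)} = \frac{1}{40}$ ($a{\left(I,g \right)} = \frac{1}{3 + 37} = \frac{1}{40}$)
$\left(S - 23620\right) \left(a{\left(s,-27 - -11 \right)} + 14672\right) = \left(-622 - 23620\right) \left(\frac{1}{40} + 14672\right) = \left(-24242\right) \frac{586881}{40} = - \frac{7113584601}{20}$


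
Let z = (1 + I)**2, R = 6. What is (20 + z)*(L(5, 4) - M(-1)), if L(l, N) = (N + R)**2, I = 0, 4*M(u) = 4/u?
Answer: 2121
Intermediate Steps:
M(u) = 1/u (M(u) = (4/u)/4 = 1/u)
L(l, N) = (6 + N)**2 (L(l, N) = (N + 6)**2 = (6 + N)**2)
z = 1 (z = (1 + 0)**2 = 1**2 = 1)
(20 + z)*(L(5, 4) - M(-1)) = (20 + 1)*((6 + 4)**2 - 1/(-1)) = 21*(10**2 - 1*(-1)) = 21*(100 + 1) = 21*101 = 2121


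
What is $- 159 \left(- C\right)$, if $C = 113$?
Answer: $17967$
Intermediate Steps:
$- 159 \left(- C\right) = - 159 \left(\left(-1\right) 113\right) = \left(-159\right) \left(-113\right) = 17967$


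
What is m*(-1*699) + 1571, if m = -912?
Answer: 639059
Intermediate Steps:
m*(-1*699) + 1571 = -(-912)*699 + 1571 = -912*(-699) + 1571 = 637488 + 1571 = 639059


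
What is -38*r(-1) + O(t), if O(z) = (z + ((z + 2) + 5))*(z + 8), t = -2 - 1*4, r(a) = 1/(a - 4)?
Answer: -12/5 ≈ -2.4000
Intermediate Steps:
r(a) = 1/(-4 + a)
t = -6 (t = -2 - 4 = -6)
O(z) = (7 + 2*z)*(8 + z) (O(z) = (z + ((2 + z) + 5))*(8 + z) = (z + (7 + z))*(8 + z) = (7 + 2*z)*(8 + z))
-38*r(-1) + O(t) = -38/(-4 - 1) + (56 + 2*(-6)² + 23*(-6)) = -38/(-5) + (56 + 2*36 - 138) = -38*(-⅕) + (56 + 72 - 138) = 38/5 - 10 = -12/5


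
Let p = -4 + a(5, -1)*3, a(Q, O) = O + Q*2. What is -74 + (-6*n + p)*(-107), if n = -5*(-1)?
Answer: 675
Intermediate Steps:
a(Q, O) = O + 2*Q
n = 5
p = 23 (p = -4 + (-1 + 2*5)*3 = -4 + (-1 + 10)*3 = -4 + 9*3 = -4 + 27 = 23)
-74 + (-6*n + p)*(-107) = -74 + (-6*5 + 23)*(-107) = -74 + (-30 + 23)*(-107) = -74 - 7*(-107) = -74 + 749 = 675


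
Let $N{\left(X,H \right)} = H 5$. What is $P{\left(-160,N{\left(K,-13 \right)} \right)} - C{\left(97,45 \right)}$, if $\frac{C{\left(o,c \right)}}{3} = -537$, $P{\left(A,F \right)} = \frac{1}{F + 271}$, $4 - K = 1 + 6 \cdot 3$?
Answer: $\frac{331867}{206} \approx 1611.0$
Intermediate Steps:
$K = -15$ ($K = 4 - \left(1 + 6 \cdot 3\right) = 4 - \left(1 + 18\right) = 4 - 19 = -15$)
$N{\left(X,H \right)} = 5 H$
$P{\left(A,F \right)} = \frac{1}{271 + F}$
$C{\left(o,c \right)} = -1611$ ($C{\left(o,c \right)} = 3 \left(-537\right) = -1611$)
$P{\left(-160,N{\left(K,-13 \right)} \right)} - C{\left(97,45 \right)} = \frac{1}{271 + 5 \left(-13\right)} - -1611 = \frac{1}{271 - 65} + 1611 = \frac{1}{206} + 1611 = \frac{331867}{206}$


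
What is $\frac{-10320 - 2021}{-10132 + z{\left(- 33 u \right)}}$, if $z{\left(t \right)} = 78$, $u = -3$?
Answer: $\frac{12341}{10054} \approx 1.2275$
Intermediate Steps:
$\frac{-10320 - 2021}{-10132 + z{\left(- 33 u \right)}} = \frac{-10320 - 2021}{-10132 + 78} = - \frac{12341}{-10054} = \left(-12341\right) \left(- \frac{1}{10054}\right) = \frac{12341}{10054}$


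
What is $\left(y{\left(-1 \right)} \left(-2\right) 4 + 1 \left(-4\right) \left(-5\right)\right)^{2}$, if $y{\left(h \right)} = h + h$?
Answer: $1296$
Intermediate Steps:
$y{\left(h \right)} = 2 h$
$\left(y{\left(-1 \right)} \left(-2\right) 4 + 1 \left(-4\right) \left(-5\right)\right)^{2} = \left(2 \left(-1\right) \left(-2\right) 4 + 1 \left(-4\right) \left(-5\right)\right)^{2} = \left(\left(-2\right) \left(-2\right) 4 - -20\right)^{2} = \left(4 \cdot 4 + 20\right)^{2} = \left(16 + 20\right)^{2} = 36^{2} = 1296$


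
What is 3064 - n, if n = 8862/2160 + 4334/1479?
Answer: 542550479/177480 ≈ 3057.0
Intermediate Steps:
n = 1248241/177480 (n = 8862*(1/2160) + 4334*(1/1479) = 1477/360 + 4334/1479 = 1248241/177480 ≈ 7.0331)
3064 - n = 3064 - 1*1248241/177480 = 3064 - 1248241/177480 = 542550479/177480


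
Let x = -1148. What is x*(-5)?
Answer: 5740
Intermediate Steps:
x*(-5) = -1148*(-5) = 5740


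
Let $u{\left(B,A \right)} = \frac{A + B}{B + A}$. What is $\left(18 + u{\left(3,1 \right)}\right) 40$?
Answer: $760$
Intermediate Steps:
$u{\left(B,A \right)} = 1$ ($u{\left(B,A \right)} = \frac{A + B}{A + B} = 1$)
$\left(18 + u{\left(3,1 \right)}\right) 40 = \left(18 + 1\right) 40 = 19 \cdot 40 = 760$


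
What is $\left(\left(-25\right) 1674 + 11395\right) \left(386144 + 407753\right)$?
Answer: $-24178133135$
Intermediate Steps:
$\left(\left(-25\right) 1674 + 11395\right) \left(386144 + 407753\right) = \left(-41850 + 11395\right) 793897 = \left(-30455\right) 793897 = -24178133135$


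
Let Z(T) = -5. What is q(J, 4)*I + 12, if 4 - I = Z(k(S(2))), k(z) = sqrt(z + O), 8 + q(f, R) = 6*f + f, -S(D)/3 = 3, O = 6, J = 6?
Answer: 318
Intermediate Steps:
S(D) = -9 (S(D) = -3*3 = -9)
q(f, R) = -8 + 7*f (q(f, R) = -8 + (6*f + f) = -8 + 7*f)
k(z) = sqrt(6 + z) (k(z) = sqrt(z + 6) = sqrt(6 + z))
I = 9 (I = 4 - 1*(-5) = 4 + 5 = 9)
q(J, 4)*I + 12 = (-8 + 7*6)*9 + 12 = (-8 + 42)*9 + 12 = 34*9 + 12 = 306 + 12 = 318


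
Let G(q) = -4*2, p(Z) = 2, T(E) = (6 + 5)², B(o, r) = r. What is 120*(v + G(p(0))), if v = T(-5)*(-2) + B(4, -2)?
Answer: -30240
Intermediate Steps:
T(E) = 121 (T(E) = 11² = 121)
v = -244 (v = 121*(-2) - 2 = -242 - 2 = -244)
G(q) = -8
120*(v + G(p(0))) = 120*(-244 - 8) = 120*(-252) = -30240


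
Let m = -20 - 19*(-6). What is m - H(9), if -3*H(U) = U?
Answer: 97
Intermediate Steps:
m = 94 (m = -20 + 114 = 94)
H(U) = -U/3
m - H(9) = 94 - (-1)*9/3 = 94 - 1*(-3) = 94 + 3 = 97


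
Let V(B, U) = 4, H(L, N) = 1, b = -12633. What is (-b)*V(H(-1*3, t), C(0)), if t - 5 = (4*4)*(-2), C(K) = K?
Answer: 50532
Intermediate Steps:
t = -27 (t = 5 + (4*4)*(-2) = 5 + 16*(-2) = 5 - 32 = -27)
(-b)*V(H(-1*3, t), C(0)) = -1*(-12633)*4 = 12633*4 = 50532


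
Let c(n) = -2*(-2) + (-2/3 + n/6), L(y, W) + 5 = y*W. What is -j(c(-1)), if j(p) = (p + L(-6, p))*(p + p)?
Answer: 2375/18 ≈ 131.94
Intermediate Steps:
L(y, W) = -5 + W*y (L(y, W) = -5 + y*W = -5 + W*y)
c(n) = 10/3 + n/6 (c(n) = 4 + (-2*1/3 + n*(1/6)) = 4 + (-2/3 + n/6) = 10/3 + n/6)
j(p) = 2*p*(-5 - 5*p) (j(p) = (p + (-5 + p*(-6)))*(p + p) = (p + (-5 - 6*p))*(2*p) = (-5 - 5*p)*(2*p) = 2*p*(-5 - 5*p))
-j(c(-1)) = -10*(10/3 + (1/6)*(-1))*(-1 - (10/3 + (1/6)*(-1))) = -10*(10/3 - 1/6)*(-1 - (10/3 - 1/6)) = -10*19*(-1 - 1*19/6)/6 = -10*19*(-1 - 19/6)/6 = -10*19*(-25)/(6*6) = -1*(-2375/18) = 2375/18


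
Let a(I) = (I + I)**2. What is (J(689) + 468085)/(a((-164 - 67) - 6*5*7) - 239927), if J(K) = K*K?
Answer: 942806/537997 ≈ 1.7524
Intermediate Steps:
J(K) = K**2
a(I) = 4*I**2 (a(I) = (2*I)**2 = 4*I**2)
(J(689) + 468085)/(a((-164 - 67) - 6*5*7) - 239927) = (689**2 + 468085)/(4*((-164 - 67) - 6*5*7)**2 - 239927) = (474721 + 468085)/(4*(-231 - 30*7)**2 - 239927) = 942806/(4*(-231 - 210)**2 - 239927) = 942806/(4*(-441)**2 - 239927) = 942806/(4*194481 - 239927) = 942806/(777924 - 239927) = 942806/537997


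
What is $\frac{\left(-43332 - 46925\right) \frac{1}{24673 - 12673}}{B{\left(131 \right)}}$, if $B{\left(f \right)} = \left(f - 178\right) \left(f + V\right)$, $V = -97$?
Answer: $\frac{90257}{19176000} \approx 0.0047068$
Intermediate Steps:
$B{\left(f \right)} = \left(-178 + f\right) \left(-97 + f\right)$ ($B{\left(f \right)} = \left(f - 178\right) \left(f - 97\right) = \left(-178 + f\right) \left(-97 + f\right)$)
$\frac{\left(-43332 - 46925\right) \frac{1}{24673 - 12673}}{B{\left(131 \right)}} = \frac{\left(-43332 - 46925\right) \frac{1}{24673 - 12673}}{17266 + 131^{2} - 36025} = \frac{\left(-90257\right) \frac{1}{12000}}{17266 + 17161 - 36025} = \frac{\left(-90257\right) \frac{1}{12000}}{-1598} = \left(- \frac{90257}{12000}\right) \left(- \frac{1}{1598}\right) = \frac{90257}{19176000}$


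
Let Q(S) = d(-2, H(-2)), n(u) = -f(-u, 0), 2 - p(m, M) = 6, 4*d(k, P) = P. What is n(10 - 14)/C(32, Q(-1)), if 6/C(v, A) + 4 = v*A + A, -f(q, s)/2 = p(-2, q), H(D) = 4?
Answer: -116/3 ≈ -38.667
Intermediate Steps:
d(k, P) = P/4
p(m, M) = -4 (p(m, M) = 2 - 1*6 = 2 - 6 = -4)
f(q, s) = 8 (f(q, s) = -2*(-4) = 8)
n(u) = -8 (n(u) = -1*8 = -8)
Q(S) = 1 (Q(S) = (1/4)*4 = 1)
C(v, A) = 6/(-4 + A + A*v) (C(v, A) = 6/(-4 + (v*A + A)) = 6/(-4 + (A*v + A)) = 6/(-4 + (A + A*v)) = 6/(-4 + A + A*v))
n(10 - 14)/C(32, Q(-1)) = -8/(6/(-4 + 1 + 1*32)) = -8/(6/(-4 + 1 + 32)) = -8/(6/29) = -8/(6*(1/29)) = -8/6/29 = -8*29/6 = -116/3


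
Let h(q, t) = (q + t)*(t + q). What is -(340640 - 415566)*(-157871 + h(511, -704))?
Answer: -9037723972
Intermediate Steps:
h(q, t) = (q + t)² (h(q, t) = (q + t)*(q + t) = (q + t)²)
-(340640 - 415566)*(-157871 + h(511, -704)) = -(340640 - 415566)*(-157871 + (511 - 704)²) = -(-74926)*(-157871 + (-193)²) = -(-74926)*(-157871 + 37249) = -(-74926)*(-120622) = -1*9037723972 = -9037723972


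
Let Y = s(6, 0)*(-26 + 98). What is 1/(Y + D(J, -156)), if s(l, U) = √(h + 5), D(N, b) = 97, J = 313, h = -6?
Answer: 97/14593 - 72*I/14593 ≈ 0.006647 - 0.0049339*I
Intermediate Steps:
s(l, U) = I (s(l, U) = √(-6 + 5) = √(-1) = I)
Y = 72*I (Y = I*(-26 + 98) = I*72 = 72*I ≈ 72.0*I)
1/(Y + D(J, -156)) = 1/(72*I + 97) = 1/(97 + 72*I) = (97 - 72*I)/14593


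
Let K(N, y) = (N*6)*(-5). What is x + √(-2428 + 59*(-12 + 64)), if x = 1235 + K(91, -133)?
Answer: -1495 + 8*√10 ≈ -1469.7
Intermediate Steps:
K(N, y) = -30*N (K(N, y) = (6*N)*(-5) = -30*N)
x = -1495 (x = 1235 - 30*91 = 1235 - 2730 = -1495)
x + √(-2428 + 59*(-12 + 64)) = -1495 + √(-2428 + 59*(-12 + 64)) = -1495 + √(-2428 + 59*52) = -1495 + √(-2428 + 3068) = -1495 + √640 = -1495 + 8*√10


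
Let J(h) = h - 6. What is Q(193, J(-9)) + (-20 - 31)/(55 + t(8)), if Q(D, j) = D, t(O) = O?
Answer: 4036/21 ≈ 192.19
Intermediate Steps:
J(h) = -6 + h
Q(193, J(-9)) + (-20 - 31)/(55 + t(8)) = 193 + (-20 - 31)/(55 + 8) = 193 - 51/63 = 193 - 51*1/63 = 193 - 17/21 = 4036/21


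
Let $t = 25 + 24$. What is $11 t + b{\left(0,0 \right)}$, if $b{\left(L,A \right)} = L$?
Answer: $539$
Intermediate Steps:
$t = 49$
$11 t + b{\left(0,0 \right)} = 11 \cdot 49 + 0 = 539 + 0 = 539$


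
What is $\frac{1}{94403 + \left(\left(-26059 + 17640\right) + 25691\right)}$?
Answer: $\frac{1}{111675} \approx 8.9546 \cdot 10^{-6}$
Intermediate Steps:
$\frac{1}{94403 + \left(\left(-26059 + 17640\right) + 25691\right)} = \frac{1}{94403 + \left(-8419 + 25691\right)} = \frac{1}{94403 + 17272} = \frac{1}{111675}$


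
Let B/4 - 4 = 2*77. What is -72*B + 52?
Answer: -45452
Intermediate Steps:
B = 632 (B = 16 + 4*(2*77) = 16 + 4*154 = 16 + 616 = 632)
-72*B + 52 = -72*632 + 52 = -45504 + 52 = -45452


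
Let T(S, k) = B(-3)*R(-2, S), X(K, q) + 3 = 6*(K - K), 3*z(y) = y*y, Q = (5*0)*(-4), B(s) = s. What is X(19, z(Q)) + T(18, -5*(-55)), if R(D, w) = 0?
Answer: -3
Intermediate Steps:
Q = 0 (Q = 0*(-4) = 0)
z(y) = y**2/3 (z(y) = (y*y)/3 = y**2/3)
X(K, q) = -3 (X(K, q) = -3 + 6*(K - K) = -3 + 6*0 = -3 + 0 = -3)
T(S, k) = 0 (T(S, k) = -3*0 = 0)
X(19, z(Q)) + T(18, -5*(-55)) = -3 + 0 = -3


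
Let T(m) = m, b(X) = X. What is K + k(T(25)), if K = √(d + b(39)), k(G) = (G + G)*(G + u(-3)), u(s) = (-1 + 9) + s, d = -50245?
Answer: 1500 + I*√50206 ≈ 1500.0 + 224.07*I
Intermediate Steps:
u(s) = 8 + s
k(G) = 2*G*(5 + G) (k(G) = (G + G)*(G + (8 - 3)) = (2*G)*(G + 5) = (2*G)*(5 + G) = 2*G*(5 + G))
K = I*√50206 (K = √(-50245 + 39) = √(-50206) = I*√50206 ≈ 224.07*I)
K + k(T(25)) = I*√50206 + 2*25*(5 + 25) = I*√50206 + 2*25*30 = I*√50206 + 1500 = 1500 + I*√50206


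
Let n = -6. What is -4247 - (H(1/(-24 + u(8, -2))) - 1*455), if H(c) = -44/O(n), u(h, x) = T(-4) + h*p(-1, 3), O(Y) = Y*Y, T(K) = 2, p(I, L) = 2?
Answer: -34117/9 ≈ -3790.8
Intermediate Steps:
O(Y) = Y²
u(h, x) = 2 + 2*h (u(h, x) = 2 + h*2 = 2 + 2*h)
H(c) = -11/9 (H(c) = -44/((-6)²) = -44/36 = -44*1/36 = -11/9)
-4247 - (H(1/(-24 + u(8, -2))) - 1*455) = -4247 - (-11/9 - 1*455) = -4247 - (-11/9 - 455) = -4247 - 1*(-4106/9) = -4247 + 4106/9 = -34117/9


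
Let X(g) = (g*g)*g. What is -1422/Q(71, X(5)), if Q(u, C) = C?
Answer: -1422/125 ≈ -11.376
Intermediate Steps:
X(g) = g**3 (X(g) = g**2*g = g**3)
-1422/Q(71, X(5)) = -1422/(5**3) = -1422/125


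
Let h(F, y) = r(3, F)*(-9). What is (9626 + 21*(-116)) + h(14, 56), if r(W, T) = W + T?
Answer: 7037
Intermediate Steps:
r(W, T) = T + W
h(F, y) = -27 - 9*F (h(F, y) = (F + 3)*(-9) = (3 + F)*(-9) = -27 - 9*F)
(9626 + 21*(-116)) + h(14, 56) = (9626 + 21*(-116)) + (-27 - 9*14) = (9626 - 2436) + (-27 - 126) = 7190 - 153 = 7037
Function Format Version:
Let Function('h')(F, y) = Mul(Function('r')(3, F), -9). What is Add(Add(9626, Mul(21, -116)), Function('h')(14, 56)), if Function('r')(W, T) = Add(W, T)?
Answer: 7037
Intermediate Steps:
Function('r')(W, T) = Add(T, W)
Function('h')(F, y) = Add(-27, Mul(-9, F)) (Function('h')(F, y) = Mul(Add(F, 3), -9) = Mul(Add(3, F), -9) = Add(-27, Mul(-9, F)))
Add(Add(9626, Mul(21, -116)), Function('h')(14, 56)) = Add(Add(9626, Mul(21, -116)), Add(-27, Mul(-9, 14))) = Add(Add(9626, -2436), Add(-27, -126)) = Add(7190, -153) = 7037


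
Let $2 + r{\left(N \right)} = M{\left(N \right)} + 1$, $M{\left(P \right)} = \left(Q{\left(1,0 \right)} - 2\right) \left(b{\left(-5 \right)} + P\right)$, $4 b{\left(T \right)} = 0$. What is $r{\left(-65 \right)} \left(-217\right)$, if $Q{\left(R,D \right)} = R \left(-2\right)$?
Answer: $-56203$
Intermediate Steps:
$b{\left(T \right)} = 0$ ($b{\left(T \right)} = \frac{1}{4} \cdot 0 = 0$)
$Q{\left(R,D \right)} = - 2 R$
$M{\left(P \right)} = - 4 P$ ($M{\left(P \right)} = \left(\left(-2\right) 1 - 2\right) \left(0 + P\right) = \left(-2 - 2\right) P = - 4 P$)
$r{\left(N \right)} = -1 - 4 N$ ($r{\left(N \right)} = -2 - \left(-1 + 4 N\right) = -1 - 4 N$)
$r{\left(-65 \right)} \left(-217\right) = \left(-1 - -260\right) \left(-217\right) = \left(-1 + 260\right) \left(-217\right) = 259 \left(-217\right) = -56203$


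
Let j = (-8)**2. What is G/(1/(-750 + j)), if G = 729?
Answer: -500094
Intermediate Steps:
j = 64
G/(1/(-750 + j)) = 729/(1/(-750 + 64)) = 729/(1/(-686)) = 729/(-1/686) = 729*(-686) = -500094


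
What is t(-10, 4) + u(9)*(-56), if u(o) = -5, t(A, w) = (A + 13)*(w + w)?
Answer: 304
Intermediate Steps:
t(A, w) = 2*w*(13 + A) (t(A, w) = (13 + A)*(2*w) = 2*w*(13 + A))
t(-10, 4) + u(9)*(-56) = 2*4*(13 - 10) - 5*(-56) = 2*4*3 + 280 = 24 + 280 = 304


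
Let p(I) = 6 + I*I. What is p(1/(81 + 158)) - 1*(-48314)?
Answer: 2760086721/57121 ≈ 48320.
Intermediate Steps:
p(I) = 6 + I**2
p(1/(81 + 158)) - 1*(-48314) = (6 + (1/(81 + 158))**2) - 1*(-48314) = (6 + (1/239)**2) + 48314 = (6 + 1/57121) + 48314 = 342727/57121 + 48314 = 2760086721/57121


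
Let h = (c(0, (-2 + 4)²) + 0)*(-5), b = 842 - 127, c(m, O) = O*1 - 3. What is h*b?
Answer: -3575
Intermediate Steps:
c(m, O) = -3 + O (c(m, O) = O - 3 = -3 + O)
b = 715
h = -5 (h = ((-3 + (-2 + 4)²) + 0)*(-5) = ((-3 + 2²) + 0)*(-5) = ((-3 + 4) + 0)*(-5) = (1 + 0)*(-5) = 1*(-5) = -5)
h*b = -5*715 = -3575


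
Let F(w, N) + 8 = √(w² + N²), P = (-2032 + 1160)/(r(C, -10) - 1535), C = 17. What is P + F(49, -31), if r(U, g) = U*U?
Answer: -4548/623 + 41*√2 ≈ 50.683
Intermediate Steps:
r(U, g) = U²
P = 436/623 (P = (-2032 + 1160)/(17² - 1535) = -872/(289 - 1535) = -872/(-1246) = -872*(-1/1246) = 436/623 ≈ 0.69984)
F(w, N) = -8 + √(N² + w²) (F(w, N) = -8 + √(w² + N²) = -8 + √(N² + w²))
P + F(49, -31) = 436/623 + (-8 + √((-31)² + 49²)) = 436/623 + (-8 + √(961 + 2401)) = 436/623 + (-8 + √3362) = 436/623 + (-8 + 41*√2) = -4548/623 + 41*√2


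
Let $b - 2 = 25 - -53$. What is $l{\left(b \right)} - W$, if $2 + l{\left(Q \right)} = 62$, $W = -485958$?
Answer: $486018$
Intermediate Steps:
$b = 80$ ($b = 2 + \left(25 - -53\right) = 2 + \left(25 + 53\right) = 2 + 78 = 80$)
$l{\left(Q \right)} = 60$ ($l{\left(Q \right)} = -2 + 62 = 60$)
$l{\left(b \right)} - W = 60 - -485958 = 60 + 485958 = 486018$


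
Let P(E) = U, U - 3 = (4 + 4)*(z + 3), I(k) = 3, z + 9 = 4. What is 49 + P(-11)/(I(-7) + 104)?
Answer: 5230/107 ≈ 48.878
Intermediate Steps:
z = -5 (z = -9 + 4 = -5)
U = -13 (U = 3 + (4 + 4)*(-5 + 3) = 3 + 8*(-2) = 3 - 16 = -13)
P(E) = -13
49 + P(-11)/(I(-7) + 104) = 49 - 13/(3 + 104) = 49 - 13/107 = 5230/107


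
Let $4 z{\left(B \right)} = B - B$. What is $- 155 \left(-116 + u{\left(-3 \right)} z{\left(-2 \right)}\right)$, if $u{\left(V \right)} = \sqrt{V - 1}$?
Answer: $17980$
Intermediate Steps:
$z{\left(B \right)} = 0$ ($z{\left(B \right)} = \frac{B - B}{4} = \frac{1}{4} \cdot 0 = 0$)
$u{\left(V \right)} = \sqrt{-1 + V}$
$- 155 \left(-116 + u{\left(-3 \right)} z{\left(-2 \right)}\right) = - 155 \left(-116 + \sqrt{-1 - 3} \cdot 0\right) = - 155 \left(-116 + \sqrt{-4} \cdot 0\right) = - 155 \left(-116 + 2 i 0\right) = - 155 \left(-116 + 0\right) = \left(-155\right) \left(-116\right) = 17980$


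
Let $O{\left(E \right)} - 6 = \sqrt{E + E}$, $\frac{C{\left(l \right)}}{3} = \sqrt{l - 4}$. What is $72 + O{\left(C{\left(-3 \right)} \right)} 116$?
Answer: $768 + 116 \sqrt{6} \sqrt[4]{7} \sqrt{i} \approx 1094.8 + 326.81 i$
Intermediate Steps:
$C{\left(l \right)} = 3 \sqrt{-4 + l}$ ($C{\left(l \right)} = 3 \sqrt{l - 4} = 3 \sqrt{-4 + l}$)
$O{\left(E \right)} = 6 + \sqrt{2} \sqrt{E}$ ($O{\left(E \right)} = 6 + \sqrt{E + E} = 6 + \sqrt{2 E} = 6 + \sqrt{2} \sqrt{E}$)
$72 + O{\left(C{\left(-3 \right)} \right)} 116 = 72 + \left(6 + \sqrt{2} \sqrt{3 \sqrt{-4 - 3}}\right) 116 = 72 + \left(6 + \sqrt{2} \sqrt{3 \sqrt{-7}}\right) 116 = 72 + \left(6 + \sqrt{2} \sqrt{3 i \sqrt{7}}\right) 116 = 72 + \left(6 + \sqrt{2} \sqrt{3} \sqrt[4]{7} \sqrt{i}\right) 116 = 72 + \left(6 + \sqrt{6} \sqrt[4]{7} \sqrt{i}\right) 116 = 72 + \left(696 + 116 \sqrt{6} \sqrt[4]{7} \sqrt{i}\right) = 768 + 116 \sqrt{6} \sqrt[4]{7} \sqrt{i}$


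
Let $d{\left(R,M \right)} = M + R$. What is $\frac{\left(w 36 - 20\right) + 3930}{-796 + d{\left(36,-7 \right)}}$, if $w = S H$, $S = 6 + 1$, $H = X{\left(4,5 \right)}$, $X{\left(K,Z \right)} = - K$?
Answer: $- \frac{2902}{767} \approx -3.7836$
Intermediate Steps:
$H = -4$ ($H = \left(-1\right) 4 = -4$)
$S = 7$
$w = -28$ ($w = 7 \left(-4\right) = -28$)
$\frac{\left(w 36 - 20\right) + 3930}{-796 + d{\left(36,-7 \right)}} = \frac{\left(\left(-28\right) 36 - 20\right) + 3930}{-796 + \left(-7 + 36\right)} = \frac{\left(-1008 - 20\right) + 3930}{-796 + 29} = \frac{-1028 + 3930}{-767} = 2902 \left(- \frac{1}{767}\right) = - \frac{2902}{767}$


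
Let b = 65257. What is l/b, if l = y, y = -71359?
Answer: -71359/65257 ≈ -1.0935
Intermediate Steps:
l = -71359
l/b = -71359/65257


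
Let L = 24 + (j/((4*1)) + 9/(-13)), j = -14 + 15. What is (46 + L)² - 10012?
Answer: -13989759/2704 ≈ -5173.7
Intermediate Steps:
j = 1
L = 1225/52 (L = 24 + (1/(4*1) + 9/(-13)) = 24 + (1/4 + 9*(-1/13)) = 24 + (1*(¼) - 9/13) = 24 + (¼ - 9/13) = 24 - 23/52 = 1225/52 ≈ 23.558)
(46 + L)² - 10012 = (46 + 1225/52)² - 10012 = (3617/52)² - 10012 = 13082689/2704 - 10012 = -13989759/2704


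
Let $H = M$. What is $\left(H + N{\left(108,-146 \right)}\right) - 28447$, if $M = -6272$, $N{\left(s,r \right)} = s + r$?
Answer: $-34757$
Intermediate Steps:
$N{\left(s,r \right)} = r + s$
$H = -6272$
$\left(H + N{\left(108,-146 \right)}\right) - 28447 = \left(-6272 + \left(-146 + 108\right)\right) - 28447 = \left(-6272 - 38\right) - 28447 = -6310 - 28447 = -34757$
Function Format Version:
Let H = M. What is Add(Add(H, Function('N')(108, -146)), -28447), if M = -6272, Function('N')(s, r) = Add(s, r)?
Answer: -34757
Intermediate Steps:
Function('N')(s, r) = Add(r, s)
H = -6272
Add(Add(H, Function('N')(108, -146)), -28447) = Add(Add(-6272, Add(-146, 108)), -28447) = Add(Add(-6272, -38), -28447) = Add(-6310, -28447) = -34757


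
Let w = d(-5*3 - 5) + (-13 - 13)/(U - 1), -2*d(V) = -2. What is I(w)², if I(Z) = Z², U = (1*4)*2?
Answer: 130321/2401 ≈ 54.278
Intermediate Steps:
d(V) = 1 (d(V) = -½*(-2) = 1)
U = 8 (U = 4*2 = 8)
w = -19/7 (w = 1 + (-13 - 13)/(8 - 1) = 1 - 26/7 = -19/7 ≈ -2.7143)
I(w)² = ((-19/7)²)² = (361/49)² = 130321/2401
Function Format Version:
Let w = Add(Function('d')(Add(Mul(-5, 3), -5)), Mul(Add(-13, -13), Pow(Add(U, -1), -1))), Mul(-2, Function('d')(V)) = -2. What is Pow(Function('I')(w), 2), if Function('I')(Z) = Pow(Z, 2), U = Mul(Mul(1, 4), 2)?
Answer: Rational(130321, 2401) ≈ 54.278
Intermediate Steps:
Function('d')(V) = 1 (Function('d')(V) = Mul(Rational(-1, 2), -2) = 1)
U = 8 (U = Mul(4, 2) = 8)
w = Rational(-19, 7) (w = Add(1, Mul(Add(-13, -13), Pow(Add(8, -1), -1))) = Add(1, Mul(-26, Pow(7, -1))) = Add(1, Mul(-26, Rational(1, 7))) = Add(1, Rational(-26, 7)) = Rational(-19, 7) ≈ -2.7143)
Pow(Function('I')(w), 2) = Pow(Pow(Rational(-19, 7), 2), 2) = Pow(Rational(361, 49), 2) = Rational(130321, 2401)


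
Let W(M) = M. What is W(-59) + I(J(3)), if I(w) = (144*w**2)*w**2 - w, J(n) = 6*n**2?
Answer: 1224439951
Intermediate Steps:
I(w) = -w + 144*w**4 (I(w) = 144*w**4 - w = -w + 144*w**4)
W(-59) + I(J(3)) = -59 + (-6*3**2 + 144*(6*3**2)**4) = -59 + (-6*9 + 144*(6*9)**4) = -59 + (-1*54 + 144*54**4) = -59 + (-54 + 144*8503056) = -59 + (-54 + 1224440064) = -59 + 1224440010 = 1224439951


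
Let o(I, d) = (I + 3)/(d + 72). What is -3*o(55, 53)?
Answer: -174/125 ≈ -1.3920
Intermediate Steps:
o(I, d) = (3 + I)/(72 + d)
-3*o(55, 53) = -3*(3 + 55)/(72 + 53) = -3*58/125 = -174/125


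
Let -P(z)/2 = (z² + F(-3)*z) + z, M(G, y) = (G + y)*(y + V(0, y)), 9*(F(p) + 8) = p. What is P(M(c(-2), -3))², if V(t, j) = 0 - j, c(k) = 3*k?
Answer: 0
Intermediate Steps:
V(t, j) = -j
F(p) = -8 + p/9
M(G, y) = 0 (M(G, y) = (G + y)*(y - y) = (G + y)*0 = 0)
P(z) = -2*z² + 44*z/3 (P(z) = -2*((z² + (-8 + (⅑)*(-3))*z) + z) = -2*((z² + (-8 - ⅓)*z) + z) = -2*((z² - 25*z/3) + z) = -2*(z² - 22*z/3) = -2*z² + 44*z/3)
P(M(c(-2), -3))² = ((⅔)*0*(22 - 3*0))² = ((⅔)*0*(22 + 0))² = ((⅔)*0*22)² = 0² = 0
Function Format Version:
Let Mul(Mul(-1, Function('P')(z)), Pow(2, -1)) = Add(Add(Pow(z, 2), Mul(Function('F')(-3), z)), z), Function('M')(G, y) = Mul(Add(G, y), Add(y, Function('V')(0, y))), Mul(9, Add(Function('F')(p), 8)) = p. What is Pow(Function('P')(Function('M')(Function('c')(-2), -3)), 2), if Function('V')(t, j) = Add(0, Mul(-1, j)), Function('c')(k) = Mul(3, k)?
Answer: 0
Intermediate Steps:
Function('V')(t, j) = Mul(-1, j)
Function('F')(p) = Add(-8, Mul(Rational(1, 9), p))
Function('M')(G, y) = 0 (Function('M')(G, y) = Mul(Add(G, y), Add(y, Mul(-1, y))) = Mul(Add(G, y), 0) = 0)
Function('P')(z) = Add(Mul(-2, Pow(z, 2)), Mul(Rational(44, 3), z)) (Function('P')(z) = Mul(-2, Add(Add(Pow(z, 2), Mul(Add(-8, Mul(Rational(1, 9), -3)), z)), z)) = Mul(-2, Add(Add(Pow(z, 2), Mul(Add(-8, Rational(-1, 3)), z)), z)) = Mul(-2, Add(Add(Pow(z, 2), Mul(Rational(-25, 3), z)), z)) = Mul(-2, Add(Pow(z, 2), Mul(Rational(-22, 3), z))) = Add(Mul(-2, Pow(z, 2)), Mul(Rational(44, 3), z)))
Pow(Function('P')(Function('M')(Function('c')(-2), -3)), 2) = Pow(Mul(Rational(2, 3), 0, Add(22, Mul(-3, 0))), 2) = Pow(Mul(Rational(2, 3), 0, Add(22, 0)), 2) = Pow(Mul(Rational(2, 3), 0, 22), 2) = Pow(0, 2) = 0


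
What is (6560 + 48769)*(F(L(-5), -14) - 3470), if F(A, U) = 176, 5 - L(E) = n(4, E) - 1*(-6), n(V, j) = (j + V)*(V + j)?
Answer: -182253726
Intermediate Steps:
n(V, j) = (V + j)² (n(V, j) = (V + j)*(V + j) = (V + j)²)
L(E) = -1 - (4 + E)² (L(E) = 5 - ((4 + E)² - 1*(-6)) = 5 - ((4 + E)² + 6) = 5 - (6 + (4 + E)²) = 5 + (-6 - (4 + E)²) = -1 - (4 + E)²)
(6560 + 48769)*(F(L(-5), -14) - 3470) = (6560 + 48769)*(176 - 3470) = 55329*(-3294) = -182253726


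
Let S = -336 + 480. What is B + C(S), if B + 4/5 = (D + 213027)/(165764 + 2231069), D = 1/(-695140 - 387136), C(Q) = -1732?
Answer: -22473565013603657/12970174159540 ≈ -1732.7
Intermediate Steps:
S = 144
D = -1/1082276 (D = 1/(-1082276) = -1/1082276 ≈ -9.2398e-7)
B = -9223369280377/12970174159540 (B = -4/5 + (-1/1082276 + 213027)/(165764 + 2231069) = -4/5 + (230554009451/1082276)/2396833 = -4/5 + (230554009451/1082276)*(1/2396833) = -4/5 + 230554009451/2594034831908 = -9223369280377/12970174159540 ≈ -0.71112)
B + C(S) = -9223369280377/12970174159540 - 1732 = -22473565013603657/12970174159540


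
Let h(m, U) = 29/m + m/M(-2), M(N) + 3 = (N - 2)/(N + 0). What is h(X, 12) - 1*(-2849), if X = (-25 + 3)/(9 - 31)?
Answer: 2877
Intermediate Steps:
X = 1 (X = -22/(-22) = -22*(-1/22) = 1)
M(N) = -3 + (-2 + N)/N (M(N) = -3 + (N - 2)/(N + 0) = -3 + (-2 + N)/N)
h(m, U) = -m + 29/m (h(m, U) = 29/m + m/(-2 - 2/(-2)) = 29/m + m/(-2 - 2*(-½)) = 29/m + m/(-2 + 1) = 29/m + m/(-1) = 29/m + m*(-1) = 29/m - m = -m + 29/m)
h(X, 12) - 1*(-2849) = (-1*1 + 29/1) - 1*(-2849) = (-1 + 29*1) + 2849 = (-1 + 29) + 2849 = 28 + 2849 = 2877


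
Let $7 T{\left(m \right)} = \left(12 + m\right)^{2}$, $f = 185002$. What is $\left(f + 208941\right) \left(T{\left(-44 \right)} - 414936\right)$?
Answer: $- \frac{1143824530904}{7} \approx -1.634 \cdot 10^{11}$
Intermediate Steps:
$T{\left(m \right)} = \frac{\left(12 + m\right)^{2}}{7}$
$\left(f + 208941\right) \left(T{\left(-44 \right)} - 414936\right) = \left(185002 + 208941\right) \left(\frac{\left(12 - 44\right)^{2}}{7} - 414936\right) = 393943 \left(\frac{\left(-32\right)^{2}}{7} - 414936\right) = 393943 \left(\frac{1}{7} \cdot 1024 - 414936\right) = 393943 \left(\frac{1024}{7} - 414936\right) = 393943 \left(- \frac{2903528}{7}\right) = - \frac{1143824530904}{7}$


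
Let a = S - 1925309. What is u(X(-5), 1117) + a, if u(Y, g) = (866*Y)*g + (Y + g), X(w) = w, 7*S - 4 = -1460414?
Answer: -6969437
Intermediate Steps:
S = -208630 (S = 4/7 + (1/7)*(-1460414) = 4/7 - 1460414/7 = -208630)
u(Y, g) = Y + g + 866*Y*g (u(Y, g) = 866*Y*g + (Y + g) = Y + g + 866*Y*g)
a = -2133939 (a = -208630 - 1925309 = -2133939)
u(X(-5), 1117) + a = (-5 + 1117 + 866*(-5)*1117) - 2133939 = (-5 + 1117 - 4836610) - 2133939 = -4835498 - 2133939 = -6969437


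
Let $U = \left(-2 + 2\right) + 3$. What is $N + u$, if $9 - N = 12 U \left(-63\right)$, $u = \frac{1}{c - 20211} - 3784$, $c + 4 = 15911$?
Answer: $- \frac{6486129}{4304} \approx -1507.0$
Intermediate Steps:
$c = 15907$ ($c = -4 + 15911 = 15907$)
$U = 3$ ($U = 0 + 3 = 3$)
$u = - \frac{16286337}{4304}$ ($u = \frac{1}{15907 - 20211} - 3784 = \frac{1}{-4304} - 3784 = - \frac{1}{4304} - 3784 = - \frac{16286337}{4304} \approx -3784.0$)
$N = 2277$ ($N = 9 - 12 \cdot 3 \left(-63\right) = 9 - 36 \left(-63\right) = 9 - -2268 = 9 + 2268 = 2277$)
$N + u = 2277 - \frac{16286337}{4304} = - \frac{6486129}{4304}$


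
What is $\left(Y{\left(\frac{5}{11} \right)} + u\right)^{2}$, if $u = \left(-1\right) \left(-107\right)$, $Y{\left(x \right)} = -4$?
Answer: $10609$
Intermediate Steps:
$u = 107$
$\left(Y{\left(\frac{5}{11} \right)} + u\right)^{2} = \left(-4 + 107\right)^{2} = 103^{2} = 10609$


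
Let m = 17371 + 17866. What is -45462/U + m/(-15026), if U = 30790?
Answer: -884029621/231325270 ≈ -3.8216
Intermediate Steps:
m = 35237
-45462/U + m/(-15026) = -45462/30790 + 35237/(-15026) = -45462*1/30790 + 35237*(-1/15026) = -22731/15395 - 35237/15026 = -884029621/231325270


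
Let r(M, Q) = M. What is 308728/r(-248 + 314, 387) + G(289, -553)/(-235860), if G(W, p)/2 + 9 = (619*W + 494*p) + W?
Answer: 6069082961/1297230 ≈ 4678.5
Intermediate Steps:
G(W, p) = -18 + 988*p + 1240*W (G(W, p) = -18 + 2*((619*W + 494*p) + W) = -18 + 2*((494*p + 619*W) + W) = -18 + 2*(494*p + 620*W) = -18 + (988*p + 1240*W) = -18 + 988*p + 1240*W)
308728/r(-248 + 314, 387) + G(289, -553)/(-235860) = 308728/(-248 + 314) + (-18 + 988*(-553) + 1240*289)/(-235860) = 308728/66 + (-18 - 546364 + 358360)*(-1/235860) = 308728*(1/66) - 188022*(-1/235860) = 154364/33 + 31337/39310 = 6069082961/1297230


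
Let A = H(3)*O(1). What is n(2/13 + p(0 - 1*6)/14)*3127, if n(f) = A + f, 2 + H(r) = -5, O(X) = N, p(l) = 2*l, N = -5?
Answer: 9759367/91 ≈ 1.0725e+5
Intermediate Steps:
O(X) = -5
H(r) = -7 (H(r) = -2 - 5 = -7)
A = 35 (A = -7*(-5) = 35)
n(f) = 35 + f
n(2/13 + p(0 - 1*6)/14)*3127 = (35 + (2/13 + (2*(0 - 1*6))/14))*3127 = (35 + (2*(1/13) + (2*(0 - 6))*(1/14)))*3127 = (35 + (2/13 + (2*(-6))*(1/14)))*3127 = (35 + (2/13 - 12*1/14))*3127 = (35 + (2/13 - 6/7))*3127 = (35 - 64/91)*3127 = (3121/91)*3127 = 9759367/91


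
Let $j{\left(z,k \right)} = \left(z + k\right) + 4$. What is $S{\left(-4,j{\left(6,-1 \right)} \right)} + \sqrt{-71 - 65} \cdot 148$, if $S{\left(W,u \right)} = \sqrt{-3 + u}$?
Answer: $\sqrt{6} + 296 i \sqrt{34} \approx 2.4495 + 1726.0 i$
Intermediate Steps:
$j{\left(z,k \right)} = 4 + k + z$ ($j{\left(z,k \right)} = \left(k + z\right) + 4 = 4 + k + z$)
$S{\left(-4,j{\left(6,-1 \right)} \right)} + \sqrt{-71 - 65} \cdot 148 = \sqrt{-3 + \left(4 - 1 + 6\right)} + \sqrt{-71 - 65} \cdot 148 = \sqrt{-3 + 9} + \sqrt{-136} \cdot 148 = \sqrt{6} + 2 i \sqrt{34} \cdot 148 = \sqrt{6} + 296 i \sqrt{34}$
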